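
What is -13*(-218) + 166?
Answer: 3000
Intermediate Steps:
-13*(-218) + 166 = 2834 + 166 = 3000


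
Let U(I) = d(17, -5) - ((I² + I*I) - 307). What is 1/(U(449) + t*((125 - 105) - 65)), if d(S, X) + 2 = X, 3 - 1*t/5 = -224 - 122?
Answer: -1/481427 ≈ -2.0772e-6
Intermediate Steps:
t = 1745 (t = 15 - 5*(-224 - 122) = 15 - 5*(-346) = 15 + 1730 = 1745)
d(S, X) = -2 + X
U(I) = 300 - 2*I² (U(I) = (-2 - 5) - ((I² + I*I) - 307) = -7 - ((I² + I²) - 307) = -7 - (2*I² - 307) = -7 - (-307 + 2*I²) = -7 + (307 - 2*I²) = 300 - 2*I²)
1/(U(449) + t*((125 - 105) - 65)) = 1/((300 - 2*449²) + 1745*((125 - 105) - 65)) = 1/((300 - 2*201601) + 1745*(20 - 65)) = 1/((300 - 403202) + 1745*(-45)) = 1/(-402902 - 78525) = 1/(-481427) = -1/481427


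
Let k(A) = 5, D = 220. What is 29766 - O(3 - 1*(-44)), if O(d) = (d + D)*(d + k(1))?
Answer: 15882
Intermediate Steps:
O(d) = (5 + d)*(220 + d) (O(d) = (d + 220)*(d + 5) = (220 + d)*(5 + d) = (5 + d)*(220 + d))
29766 - O(3 - 1*(-44)) = 29766 - (1100 + (3 - 1*(-44))² + 225*(3 - 1*(-44))) = 29766 - (1100 + (3 + 44)² + 225*(3 + 44)) = 29766 - (1100 + 47² + 225*47) = 29766 - (1100 + 2209 + 10575) = 29766 - 1*13884 = 29766 - 13884 = 15882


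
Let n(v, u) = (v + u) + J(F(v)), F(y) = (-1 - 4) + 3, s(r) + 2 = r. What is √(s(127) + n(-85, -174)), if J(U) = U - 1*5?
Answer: I*√141 ≈ 11.874*I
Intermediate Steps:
s(r) = -2 + r
F(y) = -2 (F(y) = -5 + 3 = -2)
J(U) = -5 + U (J(U) = U - 5 = -5 + U)
n(v, u) = -7 + u + v (n(v, u) = (v + u) + (-5 - 2) = (u + v) - 7 = -7 + u + v)
√(s(127) + n(-85, -174)) = √((-2 + 127) + (-7 - 174 - 85)) = √(125 - 266) = √(-141) = I*√141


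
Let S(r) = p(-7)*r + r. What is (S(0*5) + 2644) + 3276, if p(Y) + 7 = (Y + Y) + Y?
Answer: 5920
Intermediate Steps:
p(Y) = -7 + 3*Y (p(Y) = -7 + ((Y + Y) + Y) = -7 + (2*Y + Y) = -7 + 3*Y)
S(r) = -27*r (S(r) = (-7 + 3*(-7))*r + r = (-7 - 21)*r + r = -28*r + r = -27*r)
(S(0*5) + 2644) + 3276 = (-0*5 + 2644) + 3276 = (-27*0 + 2644) + 3276 = (0 + 2644) + 3276 = 2644 + 3276 = 5920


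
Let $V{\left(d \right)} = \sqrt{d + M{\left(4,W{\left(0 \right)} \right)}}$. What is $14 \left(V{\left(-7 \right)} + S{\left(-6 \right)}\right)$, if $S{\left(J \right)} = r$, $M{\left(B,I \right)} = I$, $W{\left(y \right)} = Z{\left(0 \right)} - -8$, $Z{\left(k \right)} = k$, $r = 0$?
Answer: $14$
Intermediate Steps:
$W{\left(y \right)} = 8$ ($W{\left(y \right)} = 0 - -8 = 0 + 8 = 8$)
$S{\left(J \right)} = 0$
$V{\left(d \right)} = \sqrt{8 + d}$ ($V{\left(d \right)} = \sqrt{d + 8} = \sqrt{8 + d}$)
$14 \left(V{\left(-7 \right)} + S{\left(-6 \right)}\right) = 14 \left(\sqrt{8 - 7} + 0\right) = 14 \left(\sqrt{1} + 0\right) = 14 \left(1 + 0\right) = 14 \cdot 1 = 14$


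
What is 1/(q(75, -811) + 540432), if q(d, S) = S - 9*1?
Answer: 1/539612 ≈ 1.8532e-6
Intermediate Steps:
q(d, S) = -9 + S (q(d, S) = S - 9 = -9 + S)
1/(q(75, -811) + 540432) = 1/((-9 - 811) + 540432) = 1/(-820 + 540432) = 1/539612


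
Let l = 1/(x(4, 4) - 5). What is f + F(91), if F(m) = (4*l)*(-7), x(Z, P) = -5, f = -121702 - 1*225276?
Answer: -1734876/5 ≈ -3.4698e+5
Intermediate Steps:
f = -346978 (f = -121702 - 225276 = -346978)
l = -⅒ (l = 1/(-5 - 5) = 1/(-10) = -⅒ ≈ -0.10000)
F(m) = 14/5 (F(m) = (4*(-⅒))*(-7) = -⅖*(-7) = 14/5)
f + F(91) = -346978 + 14/5 = -1734876/5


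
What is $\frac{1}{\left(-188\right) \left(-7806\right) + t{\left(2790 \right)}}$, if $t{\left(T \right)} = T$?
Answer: $\frac{1}{1470318} \approx 6.8012 \cdot 10^{-7}$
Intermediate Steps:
$\frac{1}{\left(-188\right) \left(-7806\right) + t{\left(2790 \right)}} = \frac{1}{\left(-188\right) \left(-7806\right) + 2790} = \frac{1}{1467528 + 2790} = \frac{1}{1470318}$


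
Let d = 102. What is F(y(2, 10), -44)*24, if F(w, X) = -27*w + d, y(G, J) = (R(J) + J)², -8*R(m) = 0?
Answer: -62352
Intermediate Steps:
R(m) = 0 (R(m) = -⅛*0 = 0)
y(G, J) = J² (y(G, J) = (0 + J)² = J²)
F(w, X) = 102 - 27*w (F(w, X) = -27*w + 102 = 102 - 27*w)
F(y(2, 10), -44)*24 = (102 - 27*10²)*24 = (102 - 27*100)*24 = (102 - 2700)*24 = -2598*24 = -62352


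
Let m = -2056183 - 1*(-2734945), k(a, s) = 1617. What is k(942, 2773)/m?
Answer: 77/32322 ≈ 0.0023823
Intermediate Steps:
m = 678762 (m = -2056183 + 2734945 = 678762)
k(942, 2773)/m = 1617/678762 = 1617*(1/678762) = 77/32322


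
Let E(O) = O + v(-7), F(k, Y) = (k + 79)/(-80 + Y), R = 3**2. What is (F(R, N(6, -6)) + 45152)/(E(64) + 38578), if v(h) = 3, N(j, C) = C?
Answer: 1941492/1661735 ≈ 1.1684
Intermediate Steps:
R = 9
F(k, Y) = (79 + k)/(-80 + Y)
E(O) = 3 + O (E(O) = O + 3 = 3 + O)
(F(R, N(6, -6)) + 45152)/(E(64) + 38578) = ((79 + 9)/(-80 - 6) + 45152)/((3 + 64) + 38578) = (88/(-86) + 45152)/(67 + 38578) = (-1/86*88 + 45152)/38645 = (-44/43 + 45152)*(1/38645) = (1941492/43)*(1/38645) = 1941492/1661735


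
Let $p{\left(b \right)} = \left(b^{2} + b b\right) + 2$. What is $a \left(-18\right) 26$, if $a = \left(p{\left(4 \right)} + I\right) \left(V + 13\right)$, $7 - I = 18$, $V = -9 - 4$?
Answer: $0$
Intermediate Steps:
$V = -13$ ($V = -9 - 4 = -13$)
$p{\left(b \right)} = 2 + 2 b^{2}$ ($p{\left(b \right)} = \left(b^{2} + b^{2}\right) + 2 = 2 b^{2} + 2 = 2 + 2 b^{2}$)
$I = -11$ ($I = 7 - 18 = -11$)
$a = 0$ ($a = \left(\left(2 + 2 \cdot 4^{2}\right) - 11\right) \left(-13 + 13\right) = \left(\left(2 + 2 \cdot 16\right) - 11\right) 0 = \left(\left(2 + 32\right) - 11\right) 0 = \left(34 - 11\right) 0 = 23 \cdot 0 = 0$)
$a \left(-18\right) 26 = 0 \left(-18\right) 26 = 0 \cdot 26 = 0$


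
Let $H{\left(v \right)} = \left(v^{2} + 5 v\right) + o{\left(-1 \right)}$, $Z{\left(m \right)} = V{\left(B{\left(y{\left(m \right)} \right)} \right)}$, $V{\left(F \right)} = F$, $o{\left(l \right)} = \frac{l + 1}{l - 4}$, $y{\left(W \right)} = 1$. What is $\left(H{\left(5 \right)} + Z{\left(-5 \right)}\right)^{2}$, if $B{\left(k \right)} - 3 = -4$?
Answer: $2401$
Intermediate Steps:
$B{\left(k \right)} = -1$ ($B{\left(k \right)} = 3 - 4 = -1$)
$o{\left(l \right)} = \frac{1 + l}{-4 + l}$
$Z{\left(m \right)} = -1$
$H{\left(v \right)} = v^{2} + 5 v$ ($H{\left(v \right)} = \left(v^{2} + 5 v\right) + \frac{1 - 1}{-4 - 1} = \left(v^{2} + 5 v\right) + \frac{1}{-5} \cdot 0 = \left(v^{2} + 5 v\right) - 0 = \left(v^{2} + 5 v\right) + 0 = v^{2} + 5 v$)
$\left(H{\left(5 \right)} + Z{\left(-5 \right)}\right)^{2} = \left(5 \left(5 + 5\right) - 1\right)^{2} = \left(5 \cdot 10 - 1\right)^{2} = \left(50 - 1\right)^{2} = 49^{2} = 2401$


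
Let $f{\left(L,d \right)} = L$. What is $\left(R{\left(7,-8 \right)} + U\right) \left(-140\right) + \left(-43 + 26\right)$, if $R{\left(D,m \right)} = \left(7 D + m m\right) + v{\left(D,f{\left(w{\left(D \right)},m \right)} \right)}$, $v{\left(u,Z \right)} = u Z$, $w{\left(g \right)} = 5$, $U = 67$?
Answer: $-30117$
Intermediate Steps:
$v{\left(u,Z \right)} = Z u$
$R{\left(D,m \right)} = m^{2} + 12 D$ ($R{\left(D,m \right)} = \left(7 D + m m\right) + 5 D = \left(7 D + m^{2}\right) + 5 D = \left(m^{2} + 7 D\right) + 5 D = m^{2} + 12 D$)
$\left(R{\left(7,-8 \right)} + U\right) \left(-140\right) + \left(-43 + 26\right) = \left(\left(\left(-8\right)^{2} + 12 \cdot 7\right) + 67\right) \left(-140\right) + \left(-43 + 26\right) = \left(\left(64 + 84\right) + 67\right) \left(-140\right) - 17 = \left(148 + 67\right) \left(-140\right) - 17 = 215 \left(-140\right) - 17 = -30100 - 17 = -30117$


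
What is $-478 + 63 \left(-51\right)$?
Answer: $-3691$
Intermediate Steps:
$-478 + 63 \left(-51\right) = -478 - 3213 = -3691$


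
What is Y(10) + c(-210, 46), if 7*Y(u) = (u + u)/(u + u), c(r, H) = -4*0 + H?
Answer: 323/7 ≈ 46.143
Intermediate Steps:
c(r, H) = H (c(r, H) = 0 + H = H)
Y(u) = ⅐ (Y(u) = ((u + u)/(u + u))/7 = ((2*u)/((2*u)))/7 = ((2*u)*(1/(2*u)))/7 = (⅐)*1 = ⅐)
Y(10) + c(-210, 46) = ⅐ + 46 = 323/7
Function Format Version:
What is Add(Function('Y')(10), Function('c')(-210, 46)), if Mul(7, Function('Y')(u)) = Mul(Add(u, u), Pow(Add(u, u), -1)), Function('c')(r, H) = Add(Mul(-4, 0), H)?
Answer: Rational(323, 7) ≈ 46.143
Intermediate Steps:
Function('c')(r, H) = H (Function('c')(r, H) = Add(0, H) = H)
Function('Y')(u) = Rational(1, 7) (Function('Y')(u) = Mul(Rational(1, 7), Mul(Add(u, u), Pow(Add(u, u), -1))) = Mul(Rational(1, 7), Mul(Mul(2, u), Pow(Mul(2, u), -1))) = Mul(Rational(1, 7), Mul(Mul(2, u), Mul(Rational(1, 2), Pow(u, -1)))) = Mul(Rational(1, 7), 1) = Rational(1, 7))
Add(Function('Y')(10), Function('c')(-210, 46)) = Add(Rational(1, 7), 46) = Rational(323, 7)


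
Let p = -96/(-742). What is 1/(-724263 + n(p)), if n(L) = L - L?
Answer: -1/724263 ≈ -1.3807e-6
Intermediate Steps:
p = 48/371 (p = -96*(-1/742) = 48/371 ≈ 0.12938)
n(L) = 0
1/(-724263 + n(p)) = 1/(-724263 + 0) = 1/(-724263) = -1/724263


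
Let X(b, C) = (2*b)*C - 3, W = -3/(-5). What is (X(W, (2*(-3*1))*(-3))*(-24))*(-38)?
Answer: 84816/5 ≈ 16963.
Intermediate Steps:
W = 3/5 (W = -3*(-1/5) = 3/5 ≈ 0.60000)
X(b, C) = -3 + 2*C*b (X(b, C) = 2*C*b - 3 = -3 + 2*C*b)
(X(W, (2*(-3*1))*(-3))*(-24))*(-38) = ((-3 + 2*((2*(-3*1))*(-3))*(3/5))*(-24))*(-38) = ((-3 + 2*((2*(-3))*(-3))*(3/5))*(-24))*(-38) = ((-3 + 2*(-6*(-3))*(3/5))*(-24))*(-38) = ((-3 + 2*18*(3/5))*(-24))*(-38) = ((-3 + 108/5)*(-24))*(-38) = ((93/5)*(-24))*(-38) = -2232/5*(-38) = 84816/5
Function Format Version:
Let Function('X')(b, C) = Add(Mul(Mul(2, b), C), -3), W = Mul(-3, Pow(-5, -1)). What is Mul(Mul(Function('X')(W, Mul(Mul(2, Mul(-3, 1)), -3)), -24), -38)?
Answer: Rational(84816, 5) ≈ 16963.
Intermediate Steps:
W = Rational(3, 5) (W = Mul(-3, Rational(-1, 5)) = Rational(3, 5) ≈ 0.60000)
Function('X')(b, C) = Add(-3, Mul(2, C, b)) (Function('X')(b, C) = Add(Mul(2, C, b), -3) = Add(-3, Mul(2, C, b)))
Mul(Mul(Function('X')(W, Mul(Mul(2, Mul(-3, 1)), -3)), -24), -38) = Mul(Mul(Add(-3, Mul(2, Mul(Mul(2, Mul(-3, 1)), -3), Rational(3, 5))), -24), -38) = Mul(Mul(Add(-3, Mul(2, Mul(Mul(2, -3), -3), Rational(3, 5))), -24), -38) = Mul(Mul(Add(-3, Mul(2, Mul(-6, -3), Rational(3, 5))), -24), -38) = Mul(Mul(Add(-3, Mul(2, 18, Rational(3, 5))), -24), -38) = Mul(Mul(Add(-3, Rational(108, 5)), -24), -38) = Mul(Mul(Rational(93, 5), -24), -38) = Mul(Rational(-2232, 5), -38) = Rational(84816, 5)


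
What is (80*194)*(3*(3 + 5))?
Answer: 372480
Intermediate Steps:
(80*194)*(3*(3 + 5)) = 15520*(3*8) = 15520*24 = 372480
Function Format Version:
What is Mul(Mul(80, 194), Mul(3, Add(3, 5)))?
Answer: 372480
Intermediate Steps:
Mul(Mul(80, 194), Mul(3, Add(3, 5))) = Mul(15520, Mul(3, 8)) = Mul(15520, 24) = 372480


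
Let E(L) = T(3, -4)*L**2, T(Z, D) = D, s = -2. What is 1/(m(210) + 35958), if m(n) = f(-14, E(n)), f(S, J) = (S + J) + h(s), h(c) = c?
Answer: -1/140458 ≈ -7.1196e-6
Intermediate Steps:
E(L) = -4*L**2
f(S, J) = -2 + J + S (f(S, J) = (S + J) - 2 = (J + S) - 2 = -2 + J + S)
m(n) = -16 - 4*n**2 (m(n) = -2 - 4*n**2 - 14 = -16 - 4*n**2)
1/(m(210) + 35958) = 1/((-16 - 4*210**2) + 35958) = 1/((-16 - 4*44100) + 35958) = 1/((-16 - 176400) + 35958) = 1/(-176416 + 35958) = 1/(-140458) = -1/140458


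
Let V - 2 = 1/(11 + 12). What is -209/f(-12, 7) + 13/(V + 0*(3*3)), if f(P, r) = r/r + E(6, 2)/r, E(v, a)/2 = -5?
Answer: 69658/141 ≈ 494.03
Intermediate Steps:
E(v, a) = -10 (E(v, a) = 2*(-5) = -10)
V = 47/23 (V = 2 + 1/(11 + 12) = 2 + 1/23 = 47/23 ≈ 2.0435)
f(P, r) = 1 - 10/r (f(P, r) = r/r - 10/r = 1 - 10/r)
-209/f(-12, 7) + 13/(V + 0*(3*3)) = -209*7/(-10 + 7) + 13/(47/23 + 0*(3*3)) = -209/((1/7)*(-3)) + 13/(47/23 + 0*9) = -209/(-3/7) + 13/(47/23 + 0) = -209*(-7/3) + 13/(47/23) = 1463/3 + 13*(23/47) = 1463/3 + 299/47 = 69658/141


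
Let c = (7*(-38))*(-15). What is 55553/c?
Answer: 55553/3990 ≈ 13.923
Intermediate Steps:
c = 3990 (c = -266*(-15) = 3990)
55553/c = 55553/3990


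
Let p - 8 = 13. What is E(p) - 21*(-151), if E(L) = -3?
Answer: 3168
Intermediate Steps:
p = 21 (p = 8 + 13 = 21)
E(p) - 21*(-151) = -3 - 21*(-151) = -3 + 3171 = 3168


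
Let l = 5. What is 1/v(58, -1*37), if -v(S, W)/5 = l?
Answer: -1/25 ≈ -0.040000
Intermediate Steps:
v(S, W) = -25 (v(S, W) = -5*5 = -25)
1/v(58, -1*37) = 1/(-25) = -1/25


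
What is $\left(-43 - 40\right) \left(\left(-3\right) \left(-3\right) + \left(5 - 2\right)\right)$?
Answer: $-996$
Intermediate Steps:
$\left(-43 - 40\right) \left(\left(-3\right) \left(-3\right) + \left(5 - 2\right)\right) = - 83 \left(9 + \left(5 - 2\right)\right) = - 83 \left(9 + 3\right) = \left(-83\right) 12 = -996$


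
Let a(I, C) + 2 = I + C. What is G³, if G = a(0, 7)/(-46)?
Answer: -125/97336 ≈ -0.0012842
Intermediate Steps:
a(I, C) = -2 + C + I (a(I, C) = -2 + (I + C) = -2 + (C + I) = -2 + C + I)
G = -5/46 (G = (-2 + 7 + 0)/(-46) = 5*(-1/46) = -5/46 ≈ -0.10870)
G³ = (-5/46)³ = -125/97336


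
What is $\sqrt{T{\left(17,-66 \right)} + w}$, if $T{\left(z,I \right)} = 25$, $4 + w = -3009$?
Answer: $6 i \sqrt{83} \approx 54.663 i$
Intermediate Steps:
$w = -3013$ ($w = -4 - 3009 = -3013$)
$\sqrt{T{\left(17,-66 \right)} + w} = \sqrt{25 - 3013} = \sqrt{-2988} = 6 i \sqrt{83}$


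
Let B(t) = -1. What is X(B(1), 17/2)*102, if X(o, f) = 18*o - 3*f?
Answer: -4437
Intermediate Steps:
X(o, f) = -3*f + 18*o
X(B(1), 17/2)*102 = (-51/2 + 18*(-1))*102 = (-51/2 - 18)*102 = -87/2*102 = -4437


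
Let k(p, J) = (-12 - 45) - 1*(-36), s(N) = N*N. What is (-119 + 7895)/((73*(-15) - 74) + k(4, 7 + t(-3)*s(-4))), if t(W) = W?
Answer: -3888/595 ≈ -6.5345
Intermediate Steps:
s(N) = N**2
k(p, J) = -21 (k(p, J) = -57 + 36 = -21)
(-119 + 7895)/((73*(-15) - 74) + k(4, 7 + t(-3)*s(-4))) = (-119 + 7895)/((73*(-15) - 74) - 21) = 7776/((-1095 - 74) - 21) = 7776/(-1169 - 21) = 7776/(-1190) = 7776*(-1/1190) = -3888/595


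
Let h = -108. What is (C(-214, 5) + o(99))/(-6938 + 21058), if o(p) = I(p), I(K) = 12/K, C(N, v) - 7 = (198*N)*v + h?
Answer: -6994709/465960 ≈ -15.011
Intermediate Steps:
C(N, v) = -101 + 198*N*v (C(N, v) = 7 + ((198*N)*v - 108) = 7 + (198*N*v - 108) = 7 + (-108 + 198*N*v) = -101 + 198*N*v)
o(p) = 12/p
(C(-214, 5) + o(99))/(-6938 + 21058) = ((-101 + 198*(-214)*5) + 12/99)/(-6938 + 21058) = ((-101 - 211860) + 12*(1/99))/14120 = (-211961 + 4/33)*(1/14120) = -6994709/33*1/14120 = -6994709/465960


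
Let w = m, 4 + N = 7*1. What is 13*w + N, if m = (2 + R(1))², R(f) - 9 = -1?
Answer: 1303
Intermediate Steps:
R(f) = 8 (R(f) = 9 - 1 = 8)
N = 3 (N = -4 + 7*1 = -4 + 7 = 3)
m = 100 (m = (2 + 8)² = 10² = 100)
w = 100
13*w + N = 13*100 + 3 = 1300 + 3 = 1303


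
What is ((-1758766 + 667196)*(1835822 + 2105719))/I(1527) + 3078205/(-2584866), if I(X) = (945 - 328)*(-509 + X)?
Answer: -5560652474230312075/811784921898 ≈ -6.8499e+6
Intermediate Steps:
I(X) = -314053 + 617*X (I(X) = 617*(-509 + X) = -314053 + 617*X)
((-1758766 + 667196)*(1835822 + 2105719))/I(1527) + 3078205/(-2584866) = ((-1758766 + 667196)*(1835822 + 2105719))/(-314053 + 617*1527) + 3078205/(-2584866) = (-1091570*3941541)/(-314053 + 942159) + 3078205*(-1/2584866) = -4302467909370/628106 - 3078205/2584866 = -4302467909370*1/628106 - 3078205/2584866 = -2151233954685/314053 - 3078205/2584866 = -5560652474230312075/811784921898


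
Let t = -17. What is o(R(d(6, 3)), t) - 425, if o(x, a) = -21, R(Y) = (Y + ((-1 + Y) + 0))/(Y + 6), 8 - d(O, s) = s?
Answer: -446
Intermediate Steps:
d(O, s) = 8 - s
R(Y) = (-1 + 2*Y)/(6 + Y) (R(Y) = (Y + (-1 + Y))/(6 + Y) = (-1 + 2*Y)/(6 + Y))
o(R(d(6, 3)), t) - 425 = -21 - 425 = -446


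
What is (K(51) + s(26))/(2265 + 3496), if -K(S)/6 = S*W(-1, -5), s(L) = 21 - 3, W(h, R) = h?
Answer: 324/5761 ≈ 0.056240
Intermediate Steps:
s(L) = 18
K(S) = 6*S (K(S) = -6*S*(-1) = -(-6)*S = 6*S)
(K(51) + s(26))/(2265 + 3496) = (6*51 + 18)/(2265 + 3496) = (306 + 18)/5761 = 324*(1/5761) = 324/5761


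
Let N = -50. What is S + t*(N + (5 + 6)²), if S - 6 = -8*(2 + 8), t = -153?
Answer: -10937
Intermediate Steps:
S = -74 (S = 6 - 8*(2 + 8) = 6 - 8*10 = 6 - 80 = -74)
S + t*(N + (5 + 6)²) = -74 - 153*(-50 + (5 + 6)²) = -74 - 153*(-50 + 11²) = -74 - 153*(-50 + 121) = -74 - 153*71 = -74 - 10863 = -10937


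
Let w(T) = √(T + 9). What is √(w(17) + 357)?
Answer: √(357 + √26) ≈ 19.029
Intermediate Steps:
w(T) = √(9 + T)
√(w(17) + 357) = √(√(9 + 17) + 357) = √(√26 + 357) = √(357 + √26)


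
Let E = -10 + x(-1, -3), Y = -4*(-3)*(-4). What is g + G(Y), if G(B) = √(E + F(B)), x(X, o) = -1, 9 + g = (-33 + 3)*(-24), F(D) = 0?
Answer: 711 + I*√11 ≈ 711.0 + 3.3166*I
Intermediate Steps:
g = 711 (g = -9 + (-33 + 3)*(-24) = -9 - 30*(-24) = -9 + 720 = 711)
Y = -48 (Y = 12*(-4) = -48)
E = -11 (E = -10 - 1 = -11)
G(B) = I*√11 (G(B) = √(-11 + 0) = √(-11) = I*√11)
g + G(Y) = 711 + I*√11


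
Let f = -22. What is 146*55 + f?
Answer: 8008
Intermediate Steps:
146*55 + f = 146*55 - 22 = 8030 - 22 = 8008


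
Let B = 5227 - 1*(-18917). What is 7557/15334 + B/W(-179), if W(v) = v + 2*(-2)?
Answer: -11177005/85034 ≈ -131.44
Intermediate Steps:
W(v) = -4 + v (W(v) = v - 4 = -4 + v)
B = 24144 (B = 5227 + 18917 = 24144)
7557/15334 + B/W(-179) = 7557/15334 + 24144/(-4 - 179) = 7557*(1/15334) + 24144/(-183) = 687/1394 + 24144*(-1/183) = 687/1394 - 8048/61 = -11177005/85034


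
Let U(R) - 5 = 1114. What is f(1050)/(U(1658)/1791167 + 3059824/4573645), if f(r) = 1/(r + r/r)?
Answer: 8192161993715/5765548141214513 ≈ 0.0014209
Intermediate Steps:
U(R) = 1119 (U(R) = 5 + 1114 = 1119)
f(r) = 1/(1 + r) (f(r) = 1/(r + 1) = 1/(1 + r))
f(1050)/(U(1658)/1791167 + 3059824/4573645) = 1/((1 + 1050)*(1119/1791167 + 3059824/4573645)) = 1/(1051*(1119*(1/1791167) + 3059824*(1/4573645))) = 1/(1051*(1119/1791167 + 3059824/4573645)) = 1/(1051*(5485773683363/8192161993715)) = (1/1051)*(8192161993715/5485773683363) = 8192161993715/5765548141214513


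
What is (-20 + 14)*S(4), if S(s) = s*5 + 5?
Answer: -150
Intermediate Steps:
S(s) = 5 + 5*s (S(s) = 5*s + 5 = 5 + 5*s)
(-20 + 14)*S(4) = (-20 + 14)*(5 + 5*4) = -6*(5 + 20) = -6*25 = -150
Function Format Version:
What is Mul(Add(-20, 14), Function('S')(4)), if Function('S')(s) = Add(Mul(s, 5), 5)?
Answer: -150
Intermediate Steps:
Function('S')(s) = Add(5, Mul(5, s)) (Function('S')(s) = Add(Mul(5, s), 5) = Add(5, Mul(5, s)))
Mul(Add(-20, 14), Function('S')(4)) = Mul(Add(-20, 14), Add(5, Mul(5, 4))) = Mul(-6, Add(5, 20)) = Mul(-6, 25) = -150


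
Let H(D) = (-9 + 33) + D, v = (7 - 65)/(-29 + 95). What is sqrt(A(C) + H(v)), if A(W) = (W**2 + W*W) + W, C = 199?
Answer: 2*sqrt(21623217)/33 ≈ 281.82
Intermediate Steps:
A(W) = W + 2*W**2 (A(W) = (W**2 + W**2) + W = 2*W**2 + W = W + 2*W**2)
v = -29/33 (v = -58/66 = -58*1/66 = -29/33 ≈ -0.87879)
H(D) = 24 + D
sqrt(A(C) + H(v)) = sqrt(199*(1 + 2*199) + (24 - 29/33)) = sqrt(199*(1 + 398) + 763/33) = sqrt(199*399 + 763/33) = sqrt(79401 + 763/33) = sqrt(2620996/33) = 2*sqrt(21623217)/33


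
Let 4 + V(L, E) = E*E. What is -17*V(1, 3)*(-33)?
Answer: 2805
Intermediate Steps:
V(L, E) = -4 + E² (V(L, E) = -4 + E*E = -4 + E²)
-17*V(1, 3)*(-33) = -17*(-4 + 3²)*(-33) = -17*(-4 + 9)*(-33) = -17*5*(-33) = -85*(-33) = 2805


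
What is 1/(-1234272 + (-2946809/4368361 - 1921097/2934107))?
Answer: -12817238588627/15819975745559951124 ≈ -8.1019e-7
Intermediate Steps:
1/(-1234272 + (-2946809/4368361 - 1921097/2934107)) = 1/(-1234272 - 17038298126580/12817238588627) = 1/(-15819975745559951124/12817238588627) = -12817238588627/15819975745559951124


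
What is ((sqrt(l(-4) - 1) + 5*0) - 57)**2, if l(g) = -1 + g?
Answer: (57 - I*sqrt(6))**2 ≈ 3243.0 - 279.24*I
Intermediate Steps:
((sqrt(l(-4) - 1) + 5*0) - 57)**2 = ((sqrt((-1 - 4) - 1) + 5*0) - 57)**2 = ((sqrt(-5 - 1) + 0) - 57)**2 = ((sqrt(-6) + 0) - 57)**2 = ((I*sqrt(6) + 0) - 57)**2 = (I*sqrt(6) - 57)**2 = (-57 + I*sqrt(6))**2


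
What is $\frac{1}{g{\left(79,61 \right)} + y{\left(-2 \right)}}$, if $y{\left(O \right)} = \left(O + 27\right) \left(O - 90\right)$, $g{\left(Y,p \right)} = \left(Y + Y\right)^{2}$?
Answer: $\frac{1}{22664} \approx 4.4123 \cdot 10^{-5}$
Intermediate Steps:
$g{\left(Y,p \right)} = 4 Y^{2}$ ($g{\left(Y,p \right)} = \left(2 Y\right)^{2} = 4 Y^{2}$)
$y{\left(O \right)} = \left(-90 + O\right) \left(27 + O\right)$ ($y{\left(O \right)} = \left(27 + O\right) \left(-90 + O\right) = \left(-90 + O\right) \left(27 + O\right)$)
$\frac{1}{g{\left(79,61 \right)} + y{\left(-2 \right)}} = \frac{1}{4 \cdot 79^{2} - \left(2304 - 4\right)} = \frac{1}{4 \cdot 6241 + \left(-2430 + 4 + 126\right)} = \frac{1}{24964 - 2300} = \frac{1}{22664}$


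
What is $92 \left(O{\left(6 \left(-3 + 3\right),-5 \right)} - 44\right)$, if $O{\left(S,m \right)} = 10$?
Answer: $-3128$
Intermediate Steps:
$92 \left(O{\left(6 \left(-3 + 3\right),-5 \right)} - 44\right) = 92 \left(10 - 44\right) = 92 \left(-34\right) = -3128$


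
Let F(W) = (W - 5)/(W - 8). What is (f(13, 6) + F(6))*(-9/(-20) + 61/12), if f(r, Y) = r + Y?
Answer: 3071/30 ≈ 102.37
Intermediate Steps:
F(W) = (-5 + W)/(-8 + W)
f(r, Y) = Y + r
(f(13, 6) + F(6))*(-9/(-20) + 61/12) = ((6 + 13) + (-5 + 6)/(-8 + 6))*(-9/(-20) + 61/12) = (19 + 1/(-2))*(-9*(-1/20) + 61*(1/12)) = (19 - 1/2*1)*(9/20 + 61/12) = (19 - 1/2)*(83/15) = (37/2)*(83/15) = 3071/30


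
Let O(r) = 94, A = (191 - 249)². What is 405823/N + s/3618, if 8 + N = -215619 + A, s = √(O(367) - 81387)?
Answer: -405823/212263 + I*√81293/3618 ≈ -1.9119 + 0.078806*I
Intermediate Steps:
A = 3364 (A = (-58)² = 3364)
s = I*√81293 (s = √(94 - 81387) = √(-81293) = I*√81293 ≈ 285.12*I)
N = -212263 (N = -8 + (-215619 + 3364) = -8 - 212255 = -212263)
405823/N + s/3618 = 405823/(-212263) + (I*√81293)/3618 = 405823*(-1/212263) + (I*√81293)*(1/3618) = -405823/212263 + I*√81293/3618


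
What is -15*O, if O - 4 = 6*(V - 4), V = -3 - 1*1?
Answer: 660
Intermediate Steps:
V = -4 (V = -3 - 1 = -4)
O = -44 (O = 4 + 6*(-4 - 4) = 4 + 6*(-8) = 4 - 48 = -44)
-15*O = -15*(-44) = 660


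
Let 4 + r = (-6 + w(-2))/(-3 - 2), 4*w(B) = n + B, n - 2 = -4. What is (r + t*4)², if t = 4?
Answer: 4489/25 ≈ 179.56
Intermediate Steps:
n = -2 (n = 2 - 4 = -2)
w(B) = -½ + B/4 (w(B) = (-2 + B)/4 = -½ + B/4)
r = -13/5 (r = -4 + (-6 + (-½ + (¼)*(-2)))/(-3 - 2) = -4 + (-6 + (-½ - ½))/(-5) = -4 + (-6 - 1)*(-⅕) = -4 - 7*(-⅕) = -4 + 7/5 = -13/5 ≈ -2.6000)
(r + t*4)² = (-13/5 + 4*4)² = (-13/5 + 16)² = (67/5)² = 4489/25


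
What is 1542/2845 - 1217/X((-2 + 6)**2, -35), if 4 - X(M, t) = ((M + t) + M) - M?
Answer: -3426899/65435 ≈ -52.371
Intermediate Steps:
X(M, t) = 4 - M - t (X(M, t) = 4 - (((M + t) + M) - M) = 4 - ((t + 2*M) - M) = 4 - (M + t) = 4 + (-M - t) = 4 - M - t)
1542/2845 - 1217/X((-2 + 6)**2, -35) = 1542/2845 - 1217/(4 - (-2 + 6)**2 - 1*(-35)) = 1542*(1/2845) - 1217/(4 - 1*4**2 + 35) = 1542/2845 - 1217/(4 - 1*16 + 35) = 1542/2845 - 1217/(4 - 16 + 35) = 1542/2845 - 1217/23 = -3426899/65435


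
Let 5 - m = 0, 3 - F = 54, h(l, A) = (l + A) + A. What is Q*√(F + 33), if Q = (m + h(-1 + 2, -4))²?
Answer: 12*I*√2 ≈ 16.971*I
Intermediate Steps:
h(l, A) = l + 2*A (h(l, A) = (A + l) + A = l + 2*A)
F = -51 (F = 3 - 1*54 = 3 - 54 = -51)
m = 5 (m = 5 - 1*0 = 5 + 0 = 5)
Q = 4 (Q = (5 + ((-1 + 2) + 2*(-4)))² = (5 + (1 - 8))² = (5 - 7)² = (-2)² = 4)
Q*√(F + 33) = 4*√(-51 + 33) = 4*√(-18) = 4*(3*I*√2) = 12*I*√2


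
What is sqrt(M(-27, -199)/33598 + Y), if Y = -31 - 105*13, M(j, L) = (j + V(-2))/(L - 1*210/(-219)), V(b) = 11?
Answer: 2*I*sqrt(20584894638057599823)/242863143 ≈ 37.363*I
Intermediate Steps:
M(j, L) = (11 + j)/(70/73 + L) (M(j, L) = (j + 11)/(L - 1*210/(-219)) = (11 + j)/(L - 210*(-1/219)) = (11 + j)/(L + 70/73) = (11 + j)/(70/73 + L))
Y = -1396 (Y = -31 - 1365 = -1396)
sqrt(M(-27, -199)/33598 + Y) = sqrt((73*(11 - 27)/(70 + 73*(-199)))/33598 - 1396) = sqrt((73*(-16)/(70 - 14527))*(1/33598) - 1396) = sqrt((73*(-16)/(-14457))*(1/33598) - 1396) = sqrt((73*(-1/14457)*(-16))*(1/33598) - 1396) = sqrt((1168/14457)*(1/33598) - 1396) = sqrt(584/242863143 - 1396) = sqrt(-339036947044/242863143) = 2*I*sqrt(20584894638057599823)/242863143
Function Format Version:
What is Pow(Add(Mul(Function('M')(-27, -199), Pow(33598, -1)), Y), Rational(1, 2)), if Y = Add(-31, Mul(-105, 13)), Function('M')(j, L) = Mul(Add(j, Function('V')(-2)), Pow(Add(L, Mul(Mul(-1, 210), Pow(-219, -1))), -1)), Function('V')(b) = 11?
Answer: Mul(Rational(2, 242863143), I, Pow(20584894638057599823, Rational(1, 2))) ≈ Mul(37.363, I)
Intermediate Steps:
Function('M')(j, L) = Mul(Pow(Add(Rational(70, 73), L), -1), Add(11, j)) (Function('M')(j, L) = Mul(Add(j, 11), Pow(Add(L, Mul(Mul(-1, 210), Pow(-219, -1))), -1)) = Mul(Add(11, j), Pow(Add(L, Mul(-210, Rational(-1, 219))), -1)) = Mul(Add(11, j), Pow(Add(L, Rational(70, 73)), -1)) = Mul(Add(11, j), Pow(Add(Rational(70, 73), L), -1)) = Mul(Pow(Add(Rational(70, 73), L), -1), Add(11, j)))
Y = -1396 (Y = Add(-31, -1365) = -1396)
Pow(Add(Mul(Function('M')(-27, -199), Pow(33598, -1)), Y), Rational(1, 2)) = Pow(Add(Mul(Mul(73, Pow(Add(70, Mul(73, -199)), -1), Add(11, -27)), Pow(33598, -1)), -1396), Rational(1, 2)) = Pow(Add(Mul(Mul(73, Pow(Add(70, -14527), -1), -16), Rational(1, 33598)), -1396), Rational(1, 2)) = Pow(Add(Mul(Mul(73, Pow(-14457, -1), -16), Rational(1, 33598)), -1396), Rational(1, 2)) = Pow(Add(Mul(Mul(73, Rational(-1, 14457), -16), Rational(1, 33598)), -1396), Rational(1, 2)) = Pow(Add(Mul(Rational(1168, 14457), Rational(1, 33598)), -1396), Rational(1, 2)) = Pow(Add(Rational(584, 242863143), -1396), Rational(1, 2)) = Pow(Rational(-339036947044, 242863143), Rational(1, 2)) = Mul(Rational(2, 242863143), I, Pow(20584894638057599823, Rational(1, 2)))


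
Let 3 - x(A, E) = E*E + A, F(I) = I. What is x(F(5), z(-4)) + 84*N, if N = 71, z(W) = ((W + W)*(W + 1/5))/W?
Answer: 147606/25 ≈ 5904.2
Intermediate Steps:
z(W) = ⅖ + 2*W (z(W) = ((2*W)*(W + ⅕))/W = ((2*W)*(⅕ + W))/W = (2*W*(⅕ + W))/W = ⅖ + 2*W)
x(A, E) = 3 - A - E² (x(A, E) = 3 - (E*E + A) = 3 - (E² + A) = 3 - (A + E²) = 3 + (-A - E²) = 3 - A - E²)
x(F(5), z(-4)) + 84*N = (3 - 1*5 - (⅖ + 2*(-4))²) + 84*71 = (3 - 5 - (⅖ - 8)²) + 5964 = (3 - 5 - (-38/5)²) + 5964 = (3 - 5 - 1*1444/25) + 5964 = (3 - 5 - 1444/25) + 5964 = -1494/25 + 5964 = 147606/25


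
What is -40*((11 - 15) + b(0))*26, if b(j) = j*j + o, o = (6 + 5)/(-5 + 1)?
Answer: 7020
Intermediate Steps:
o = -11/4 (o = 11/(-4) = 11*(-1/4) = -11/4 ≈ -2.7500)
b(j) = -11/4 + j**2 (b(j) = j*j - 11/4 = j**2 - 11/4 = -11/4 + j**2)
-40*((11 - 15) + b(0))*26 = -40*((11 - 15) + (-11/4 + 0**2))*26 = -40*(-4 + (-11/4 + 0))*26 = -40*(-4 - 11/4)*26 = -40*(-27/4)*26 = 270*26 = 7020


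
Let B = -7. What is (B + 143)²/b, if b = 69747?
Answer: 18496/69747 ≈ 0.26519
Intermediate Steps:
(B + 143)²/b = (-7 + 143)²/69747 = 136²*(1/69747) = 18496*(1/69747) = 18496/69747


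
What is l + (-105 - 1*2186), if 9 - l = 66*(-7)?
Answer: -1820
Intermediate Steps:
l = 471 (l = 9 - 66*(-7) = 9 - 1*(-462) = 9 + 462 = 471)
l + (-105 - 1*2186) = 471 + (-105 - 1*2186) = 471 + (-105 - 2186) = 471 - 2291 = -1820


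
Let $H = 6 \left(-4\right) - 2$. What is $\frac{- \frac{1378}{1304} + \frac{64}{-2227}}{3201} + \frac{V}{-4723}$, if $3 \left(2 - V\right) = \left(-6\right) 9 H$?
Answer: $\frac{719486977317}{7317288489764} \approx 0.098327$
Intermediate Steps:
$H = -26$ ($H = -24 - 2 = -26$)
$V = -466$ ($V = 2 - \frac{\left(-6\right) 9 \left(-26\right)}{3} = 2 - \frac{\left(-54\right) \left(-26\right)}{3} = 2 - 468 = -466$)
$\frac{- \frac{1378}{1304} + \frac{64}{-2227}}{3201} + \frac{V}{-4723} = \frac{- \frac{1378}{1304} + \frac{64}{-2227}}{3201} - \frac{466}{-4723} = \left(\left(-1378\right) \frac{1}{1304} + 64 \left(- \frac{1}{2227}\right)\right) \frac{1}{3201} - - \frac{466}{4723} = \left(- \frac{689}{652} - \frac{64}{2227}\right) \frac{1}{3201} + \frac{466}{4723} = \left(- \frac{1576131}{1452004}\right) \frac{1}{3201} + \frac{466}{4723} = - \frac{525377}{1549288268} + \frac{466}{4723} = \frac{719486977317}{7317288489764}$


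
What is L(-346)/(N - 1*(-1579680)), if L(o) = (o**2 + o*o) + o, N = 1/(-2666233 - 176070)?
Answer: 679554855058/4489929203039 ≈ 0.15135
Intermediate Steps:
N = -1/2842303 (N = 1/(-2842303) = -1/2842303 ≈ -3.5183e-7)
L(o) = o + 2*o**2 (L(o) = (o**2 + o**2) + o = 2*o**2 + o = o + 2*o**2)
L(-346)/(N - 1*(-1579680)) = (-346*(1 + 2*(-346)))/(-1/2842303 - 1*(-1579680)) = (-346*(1 - 692))/(-1/2842303 + 1579680) = (-346*(-691))/(4489929203039/2842303) = 239086*(2842303/4489929203039) = 679554855058/4489929203039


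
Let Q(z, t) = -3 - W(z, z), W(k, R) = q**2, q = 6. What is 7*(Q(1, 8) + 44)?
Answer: 35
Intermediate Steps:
W(k, R) = 36 (W(k, R) = 6**2 = 36)
Q(z, t) = -39 (Q(z, t) = -3 - 1*36 = -3 - 36 = -39)
7*(Q(1, 8) + 44) = 7*(-39 + 44) = 7*5 = 35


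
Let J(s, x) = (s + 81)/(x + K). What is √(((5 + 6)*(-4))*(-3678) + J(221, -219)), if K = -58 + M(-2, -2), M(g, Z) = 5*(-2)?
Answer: √13329853334/287 ≈ 402.28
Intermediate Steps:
M(g, Z) = -10
K = -68 (K = -58 - 10 = -68)
J(s, x) = (81 + s)/(-68 + x) (J(s, x) = (s + 81)/(x - 68) = (81 + s)/(-68 + x))
√(((5 + 6)*(-4))*(-3678) + J(221, -219)) = √(((5 + 6)*(-4))*(-3678) + (81 + 221)/(-68 - 219)) = √((11*(-4))*(-3678) + 302/(-287)) = √(-44*(-3678) - 1/287*302) = √(161832 - 302/287) = √(46445482/287) = √13329853334/287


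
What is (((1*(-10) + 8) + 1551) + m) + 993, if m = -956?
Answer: 1586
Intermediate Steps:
(((1*(-10) + 8) + 1551) + m) + 993 = (((1*(-10) + 8) + 1551) - 956) + 993 = (((-10 + 8) + 1551) - 956) + 993 = ((-2 + 1551) - 956) + 993 = (1549 - 956) + 993 = 593 + 993 = 1586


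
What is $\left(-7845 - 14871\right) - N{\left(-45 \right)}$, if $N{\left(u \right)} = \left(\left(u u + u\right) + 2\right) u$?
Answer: $66474$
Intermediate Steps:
$N{\left(u \right)} = u \left(2 + u + u^{2}\right)$ ($N{\left(u \right)} = \left(\left(u^{2} + u\right) + 2\right) u = \left(\left(u + u^{2}\right) + 2\right) u = \left(2 + u + u^{2}\right) u = u \left(2 + u + u^{2}\right)$)
$\left(-7845 - 14871\right) - N{\left(-45 \right)} = \left(-7845 - 14871\right) - - 45 \left(2 - 45 + \left(-45\right)^{2}\right) = \left(-7845 - 14871\right) - - 45 \left(2 - 45 + 2025\right) = -22716 - \left(-45\right) 1982 = -22716 - -89190 = -22716 + 89190 = 66474$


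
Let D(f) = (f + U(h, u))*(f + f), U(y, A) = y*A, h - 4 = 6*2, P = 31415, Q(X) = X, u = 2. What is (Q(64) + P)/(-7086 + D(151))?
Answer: 10493/16060 ≈ 0.65336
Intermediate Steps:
h = 16 (h = 4 + 6*2 = 4 + 12 = 16)
U(y, A) = A*y
D(f) = 2*f*(32 + f) (D(f) = (f + 2*16)*(f + f) = (f + 32)*(2*f) = (32 + f)*(2*f) = 2*f*(32 + f))
(Q(64) + P)/(-7086 + D(151)) = (64 + 31415)/(-7086 + 2*151*(32 + 151)) = 31479/(-7086 + 2*151*183) = 31479/(-7086 + 55266) = 31479/48180 = 31479*(1/48180) = 10493/16060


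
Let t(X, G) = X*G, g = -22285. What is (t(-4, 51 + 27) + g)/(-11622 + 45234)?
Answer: -22597/33612 ≈ -0.67229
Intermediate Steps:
t(X, G) = G*X
(t(-4, 51 + 27) + g)/(-11622 + 45234) = ((51 + 27)*(-4) - 22285)/(-11622 + 45234) = (78*(-4) - 22285)/33612 = (-312 - 22285)*(1/33612) = -22597*1/33612 = -22597/33612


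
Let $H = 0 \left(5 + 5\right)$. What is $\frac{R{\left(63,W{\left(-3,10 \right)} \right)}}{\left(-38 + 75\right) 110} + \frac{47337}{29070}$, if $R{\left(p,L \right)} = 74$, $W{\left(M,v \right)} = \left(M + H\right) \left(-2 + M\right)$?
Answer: $\frac{175507}{106590} \approx 1.6466$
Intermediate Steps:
$H = 0$ ($H = 0 \cdot 10 = 0$)
$W{\left(M,v \right)} = M \left(-2 + M\right)$ ($W{\left(M,v \right)} = \left(M + 0\right) \left(-2 + M\right) = M \left(-2 + M\right)$)
$\frac{R{\left(63,W{\left(-3,10 \right)} \right)}}{\left(-38 + 75\right) 110} + \frac{47337}{29070} = \frac{74}{\left(-38 + 75\right) 110} + \frac{47337}{29070} = \frac{74}{37 \cdot 110} + 47337 \cdot \frac{1}{29070} = \frac{74}{4070} + \frac{15779}{9690} = 74 \cdot \frac{1}{4070} + \frac{15779}{9690} = \frac{1}{55} + \frac{15779}{9690} = \frac{175507}{106590}$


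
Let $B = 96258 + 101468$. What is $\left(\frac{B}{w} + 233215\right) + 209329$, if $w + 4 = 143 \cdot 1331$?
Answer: $\frac{84229154702}{190329} \approx 4.4255 \cdot 10^{5}$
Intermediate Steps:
$w = 190329$ ($w = -4 + 143 \cdot 1331 = -4 + 190333 = 190329$)
$B = 197726$
$\left(\frac{B}{w} + 233215\right) + 209329 = \left(\frac{197726}{190329} + 233215\right) + 209329 = \frac{44387775461}{190329} + 209329 = \frac{84229154702}{190329}$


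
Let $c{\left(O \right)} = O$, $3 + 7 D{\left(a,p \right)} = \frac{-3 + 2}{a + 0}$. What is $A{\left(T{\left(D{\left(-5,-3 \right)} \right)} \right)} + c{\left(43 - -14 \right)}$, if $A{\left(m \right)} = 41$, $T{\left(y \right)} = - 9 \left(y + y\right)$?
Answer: $98$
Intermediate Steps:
$D{\left(a,p \right)} = - \frac{3}{7} - \frac{1}{7 a}$ ($D{\left(a,p \right)} = - \frac{3}{7} + \frac{\left(-3 + 2\right) \frac{1}{a + 0}}{7} = - \frac{3}{7} + \frac{\left(-1\right) \frac{1}{a}}{7} = - \frac{3}{7} - \frac{1}{7 a}$)
$T{\left(y \right)} = - 18 y$ ($T{\left(y \right)} = - 9 \cdot 2 y = - 18 y$)
$A{\left(T{\left(D{\left(-5,-3 \right)} \right)} \right)} + c{\left(43 - -14 \right)} = 41 + \left(43 - -14\right) = 41 + \left(43 + 14\right) = 41 + 57 = 98$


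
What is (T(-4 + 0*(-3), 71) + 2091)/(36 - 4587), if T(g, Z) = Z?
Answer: -2162/4551 ≈ -0.47506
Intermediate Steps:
(T(-4 + 0*(-3), 71) + 2091)/(36 - 4587) = (71 + 2091)/(36 - 4587) = 2162/(-4551) = 2162*(-1/4551) = -2162/4551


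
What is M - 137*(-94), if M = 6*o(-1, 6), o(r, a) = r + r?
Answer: 12866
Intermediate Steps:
o(r, a) = 2*r
M = -12 (M = 6*(2*(-1)) = 6*(-2) = -12)
M - 137*(-94) = -12 - 137*(-94) = -12 + 12878 = 12866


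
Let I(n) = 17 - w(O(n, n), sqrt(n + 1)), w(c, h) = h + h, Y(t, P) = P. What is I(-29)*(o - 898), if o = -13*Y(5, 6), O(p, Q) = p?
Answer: -16592 + 3904*I*sqrt(7) ≈ -16592.0 + 10329.0*I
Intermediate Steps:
w(c, h) = 2*h
I(n) = 17 - 2*sqrt(1 + n) (I(n) = 17 - 2*sqrt(n + 1) = 17 - 2*sqrt(1 + n))
o = -78 (o = -13*6 = -78)
I(-29)*(o - 898) = (17 - 2*sqrt(1 - 29))*(-78 - 898) = (17 - 4*I*sqrt(7))*(-976) = -16592 + 3904*I*sqrt(7)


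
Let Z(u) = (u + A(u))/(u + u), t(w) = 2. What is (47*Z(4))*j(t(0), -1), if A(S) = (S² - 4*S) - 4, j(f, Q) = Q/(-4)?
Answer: 0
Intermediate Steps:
j(f, Q) = -Q/4 (j(f, Q) = Q*(-¼) = -Q/4)
A(S) = -4 + S² - 4*S
Z(u) = (-4 + u² - 3*u)/(2*u) (Z(u) = (u + (-4 + u² - 4*u))/(u + u) = (-4 + u² - 3*u)/((2*u)) = (-4 + u² - 3*u)*(1/(2*u)) = (-4 + u² - 3*u)/(2*u))
(47*Z(4))*j(t(0), -1) = (47*(-3/2 + (½)*4 - 2/4))*(-¼*(-1)) = (47*(-3/2 + 2 - 2*¼))*(¼) = (47*(-3/2 + 2 - ½))*(¼) = (47*0)*(¼) = 0*(¼) = 0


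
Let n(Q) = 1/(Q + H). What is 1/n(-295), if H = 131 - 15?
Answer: -179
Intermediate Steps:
H = 116
n(Q) = 1/(116 + Q) (n(Q) = 1/(Q + 116) = 1/(116 + Q))
1/n(-295) = 1/(1/(116 - 295)) = 1/(1/(-179)) = 1/(-1/179) = -179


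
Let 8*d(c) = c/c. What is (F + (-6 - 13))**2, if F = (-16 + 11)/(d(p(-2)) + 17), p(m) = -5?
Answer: 6985449/18769 ≈ 372.18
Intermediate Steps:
d(c) = 1/8 (d(c) = (c/c)/8 = (1/8)*1 = 1/8)
F = -40/137 (F = (-16 + 11)/(1/8 + 17) = -5/137/8 = -5*8/137 = -40/137 ≈ -0.29197)
(F + (-6 - 13))**2 = (-40/137 + (-6 - 13))**2 = (-40/137 - 19)**2 = (-2643/137)**2 = 6985449/18769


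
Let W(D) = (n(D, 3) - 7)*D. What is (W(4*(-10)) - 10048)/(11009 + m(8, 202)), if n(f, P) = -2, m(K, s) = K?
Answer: -9688/11017 ≈ -0.87937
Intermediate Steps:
W(D) = -9*D (W(D) = (-2 - 7)*D = -9*D)
(W(4*(-10)) - 10048)/(11009 + m(8, 202)) = (-36*(-10) - 10048)/(11009 + 8) = (-9*(-40) - 10048)/11017 = (360 - 10048)*(1/11017) = -9688*1/11017 = -9688/11017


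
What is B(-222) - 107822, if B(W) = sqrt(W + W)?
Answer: -107822 + 2*I*sqrt(111) ≈ -1.0782e+5 + 21.071*I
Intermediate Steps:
B(W) = sqrt(2)*sqrt(W) (B(W) = sqrt(2*W) = sqrt(2)*sqrt(W))
B(-222) - 107822 = sqrt(2)*sqrt(-222) - 107822 = sqrt(2)*(I*sqrt(222)) - 107822 = 2*I*sqrt(111) - 107822 = -107822 + 2*I*sqrt(111)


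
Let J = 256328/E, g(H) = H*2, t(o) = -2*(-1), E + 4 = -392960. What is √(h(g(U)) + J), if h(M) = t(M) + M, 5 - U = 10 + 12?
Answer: I*√315136890354/98241 ≈ 5.7142*I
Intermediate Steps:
E = -392964 (E = -4 - 392960 = -392964)
U = -17 (U = 5 - (10 + 12) = 5 - 1*22 = 5 - 22 = -17)
t(o) = 2
g(H) = 2*H
h(M) = 2 + M
J = -64082/98241 (J = 256328/(-392964) = 256328*(-1/392964) = -64082/98241 ≈ -0.65229)
√(h(g(U)) + J) = √((2 + 2*(-17)) - 64082/98241) = √((2 - 34) - 64082/98241) = √(-32 - 64082/98241) = √(-3207794/98241) = I*√315136890354/98241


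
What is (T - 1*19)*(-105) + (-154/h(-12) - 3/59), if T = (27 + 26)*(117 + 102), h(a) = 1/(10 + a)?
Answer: -71769491/59 ≈ -1.2164e+6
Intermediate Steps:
T = 11607 (T = 53*219 = 11607)
(T - 1*19)*(-105) + (-154/h(-12) - 3/59) = (11607 - 1*19)*(-105) + (-154/(1/(10 - 12)) - 3/59) = (11607 - 19)*(-105) + (-154/(1/(-2)) - 3*1/59) = 11588*(-105) + (-154/(-½) - 3/59) = -1216740 + (-154*(-2) - 3/59) = -1216740 + (308 - 3/59) = -1216740 + 18169/59 = -71769491/59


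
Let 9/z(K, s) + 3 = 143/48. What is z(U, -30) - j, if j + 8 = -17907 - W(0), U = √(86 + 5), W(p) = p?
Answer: 17483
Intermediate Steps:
U = √91 ≈ 9.5394
z(K, s) = -432 (z(K, s) = 9/(-3 + 143/48) = 9/(-1/48) = 9*(-48) = -432)
j = -17915 (j = -8 + (-17907 - 1*0) = -8 + (-17907 + 0) = -8 - 17907 = -17915)
z(U, -30) - j = -432 - 1*(-17915) = -432 + 17915 = 17483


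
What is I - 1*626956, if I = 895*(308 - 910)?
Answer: -1165746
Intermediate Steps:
I = -538790 (I = 895*(-602) = -538790)
I - 1*626956 = -538790 - 1*626956 = -538790 - 626956 = -1165746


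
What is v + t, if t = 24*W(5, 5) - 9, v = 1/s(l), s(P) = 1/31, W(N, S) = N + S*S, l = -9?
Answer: 742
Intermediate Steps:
W(N, S) = N + S**2
s(P) = 1/31
v = 31 (v = 1/(1/31) = 31)
t = 711 (t = 24*(5 + 5**2) - 9 = 24*(5 + 25) - 9 = 24*30 - 9 = 720 - 9 = 711)
v + t = 31 + 711 = 742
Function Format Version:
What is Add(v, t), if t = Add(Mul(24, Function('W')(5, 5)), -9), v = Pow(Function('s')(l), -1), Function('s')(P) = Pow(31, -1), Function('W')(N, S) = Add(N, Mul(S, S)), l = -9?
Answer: 742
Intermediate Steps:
Function('W')(N, S) = Add(N, Pow(S, 2))
Function('s')(P) = Rational(1, 31)
v = 31 (v = Pow(Rational(1, 31), -1) = 31)
t = 711 (t = Add(Mul(24, Add(5, Pow(5, 2))), -9) = Add(Mul(24, Add(5, 25)), -9) = Add(Mul(24, 30), -9) = Add(720, -9) = 711)
Add(v, t) = Add(31, 711) = 742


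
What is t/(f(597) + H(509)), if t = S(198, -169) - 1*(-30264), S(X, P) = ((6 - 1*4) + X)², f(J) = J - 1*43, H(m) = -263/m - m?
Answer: 17882188/11321 ≈ 1579.6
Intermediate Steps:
H(m) = -m - 263/m
f(J) = -43 + J (f(J) = J - 43 = -43 + J)
S(X, P) = (2 + X)² (S(X, P) = ((6 - 4) + X)² = (2 + X)²)
t = 70264 (t = (2 + 198)² - 1*(-30264) = 200² + 30264 = 40000 + 30264 = 70264)
t/(f(597) + H(509)) = 70264/((-43 + 597) + (-1*509 - 263/509)) = 70264/(554 + (-509 - 263*1/509)) = 70264/(554 + (-509 - 263/509)) = 70264/(554 - 259344/509) = 70264/(22642/509) = 70264*(509/22642) = 17882188/11321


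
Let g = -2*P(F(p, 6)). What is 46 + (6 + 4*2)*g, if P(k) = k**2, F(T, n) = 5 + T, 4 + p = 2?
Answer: -206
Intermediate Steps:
p = -2 (p = -4 + 2 = -2)
g = -18 (g = -2*(5 - 2)**2 = -2*3**2 = -2*9 = -18)
46 + (6 + 4*2)*g = 46 + (6 + 4*2)*(-18) = 46 + (6 + 8)*(-18) = 46 + 14*(-18) = 46 - 252 = -206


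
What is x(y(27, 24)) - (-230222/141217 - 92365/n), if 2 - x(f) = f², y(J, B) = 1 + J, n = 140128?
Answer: -532043736559/682360544 ≈ -779.71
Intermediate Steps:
x(f) = 2 - f²
x(y(27, 24)) - (-230222/141217 - 92365/n) = (2 - (1 + 27)²) - (-230222/141217 - 92365/140128) = (2 - 1*28²) - (-230222*1/141217 - 92365*1/140128) = (2 - 1*784) - (-230222/141217 - 3185/4832) = (2 - 784) - 1*(-1562208849/682360544) = -782 + 1562208849/682360544 = -532043736559/682360544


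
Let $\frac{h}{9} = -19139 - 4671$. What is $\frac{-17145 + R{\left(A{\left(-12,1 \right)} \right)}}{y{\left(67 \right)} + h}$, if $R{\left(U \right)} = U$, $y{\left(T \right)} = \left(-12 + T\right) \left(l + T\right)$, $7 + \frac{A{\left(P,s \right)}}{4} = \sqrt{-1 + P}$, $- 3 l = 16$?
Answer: $\frac{51519}{632695} - \frac{12 i \sqrt{13}}{632695} \approx 0.081428 - 6.8385 \cdot 10^{-5} i$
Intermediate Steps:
$l = - \frac{16}{3}$ ($l = \left(- \frac{1}{3}\right) 16 = - \frac{16}{3} \approx -5.3333$)
$A{\left(P,s \right)} = -28 + 4 \sqrt{-1 + P}$
$h = -214290$ ($h = 9 \left(-19139 - 4671\right) = 9 \left(-23810\right) = -214290$)
$y{\left(T \right)} = \left(-12 + T\right) \left(- \frac{16}{3} + T\right)$
$\frac{-17145 + R{\left(A{\left(-12,1 \right)} \right)}}{y{\left(67 \right)} + h} = \frac{-17145 - \left(28 - 4 \sqrt{-1 - 12}\right)}{\left(64 + 67^{2} - \frac{3484}{3}\right) - 214290} = \frac{-17145 - \left(28 - 4 \sqrt{-13}\right)}{\left(64 + 4489 - \frac{3484}{3}\right) - 214290} = \frac{-17145 - \left(28 - 4 i \sqrt{13}\right)}{\frac{10175}{3} - 214290} = \frac{-17145 - \left(28 - 4 i \sqrt{13}\right)}{- \frac{632695}{3}} = \left(-17173 + 4 i \sqrt{13}\right) \left(- \frac{3}{632695}\right) = \frac{51519}{632695} - \frac{12 i \sqrt{13}}{632695}$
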